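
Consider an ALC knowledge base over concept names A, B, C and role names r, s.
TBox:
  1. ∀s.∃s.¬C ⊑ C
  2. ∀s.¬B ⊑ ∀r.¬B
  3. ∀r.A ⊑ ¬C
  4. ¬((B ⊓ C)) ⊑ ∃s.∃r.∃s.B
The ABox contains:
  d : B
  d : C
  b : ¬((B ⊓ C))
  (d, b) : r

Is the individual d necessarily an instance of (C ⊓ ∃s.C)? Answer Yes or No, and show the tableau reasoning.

No

1. d : (C ⊓ ∃s.C)?  L(d) = {B, C} ∪ {(¬C ⊔ ∀s.¬C)}
   open: L(d) ⊇ {B, C, ∀s.¬C, ∃r.¬A, ∃s.B} (+ ∃-successors) — d ∉ (C ⊓ ∃s.C) possible
2. Hence d : (C ⊓ ∃s.C): not entailed.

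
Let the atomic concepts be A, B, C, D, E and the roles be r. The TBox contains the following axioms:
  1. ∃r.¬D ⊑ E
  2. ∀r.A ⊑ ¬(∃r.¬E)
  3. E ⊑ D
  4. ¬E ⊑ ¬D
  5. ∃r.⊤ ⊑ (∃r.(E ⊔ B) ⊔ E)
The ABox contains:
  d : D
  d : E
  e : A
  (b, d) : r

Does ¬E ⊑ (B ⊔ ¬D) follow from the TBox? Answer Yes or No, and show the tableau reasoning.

Yes

1. ¬E ⊑ (B ⊔ ¬D)  ⇔  (¬E ⊓ (¬B ⊓ D)) unsat w.r.t. T
   all branches close; clash {D, ¬D} at x₀
2. Hence ¬E ⊑ (B ⊔ ¬D): entailed.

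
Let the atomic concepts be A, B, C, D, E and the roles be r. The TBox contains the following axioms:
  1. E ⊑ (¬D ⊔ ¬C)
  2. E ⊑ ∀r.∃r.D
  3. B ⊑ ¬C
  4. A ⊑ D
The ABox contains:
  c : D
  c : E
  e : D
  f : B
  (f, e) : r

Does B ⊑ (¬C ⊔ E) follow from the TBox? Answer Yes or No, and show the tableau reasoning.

Yes

1. B ⊑ (¬C ⊔ E)  ⇔  (B ⊓ (C ⊓ ¬E)) unsat w.r.t. T
   all branches close; clash {C, ¬C} at x₀
2. Hence B ⊑ (¬C ⊔ E): entailed.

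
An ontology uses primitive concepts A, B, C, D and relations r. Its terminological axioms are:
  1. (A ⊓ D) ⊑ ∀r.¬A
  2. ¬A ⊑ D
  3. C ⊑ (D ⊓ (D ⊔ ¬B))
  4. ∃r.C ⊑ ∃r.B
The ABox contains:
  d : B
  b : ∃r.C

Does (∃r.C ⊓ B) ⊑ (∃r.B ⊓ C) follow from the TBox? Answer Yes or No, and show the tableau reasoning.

1. (∃r.C ⊓ B) ⊑ (∃r.B ⊓ C)  ⇔  ((∃r.C ⊓ B) ⊓ (∀r.¬B ⊔ ¬C)) unsat w.r.t. T
   apply at x₀: ∃r.C⊑∃r.B
   open: L(x₀) ⊇ {A, B, ¬C, ¬D, ∃r.B, …} (+ ∃-successors)
2. Hence (∃r.C ⊓ B) ⊑ (∃r.B ⊓ C): not entailed.

No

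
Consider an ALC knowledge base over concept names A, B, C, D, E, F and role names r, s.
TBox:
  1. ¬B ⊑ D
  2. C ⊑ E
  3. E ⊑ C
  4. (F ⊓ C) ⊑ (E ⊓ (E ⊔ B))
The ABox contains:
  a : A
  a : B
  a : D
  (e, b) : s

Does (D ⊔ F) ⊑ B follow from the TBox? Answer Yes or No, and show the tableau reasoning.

No

1. (D ⊔ F) ⊑ B  ⇔  ((D ⊔ F) ⊓ ¬B) unsat w.r.t. T
   apply at x₀: ¬B⊑D
   open: L(x₀) ⊇ {D, ¬B, ¬C, ¬E}
2. Hence (D ⊔ F) ⊑ B: not entailed.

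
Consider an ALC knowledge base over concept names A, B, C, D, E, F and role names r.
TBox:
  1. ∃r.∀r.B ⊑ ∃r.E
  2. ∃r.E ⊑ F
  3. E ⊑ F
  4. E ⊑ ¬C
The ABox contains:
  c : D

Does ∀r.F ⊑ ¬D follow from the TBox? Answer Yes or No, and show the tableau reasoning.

No

1. ∀r.F ⊑ ¬D  ⇔  (∀r.F ⊓ D) unsat w.r.t. T
   open: L(x₀) ⊇ {D, ¬E, ∀r.F, ∀r.¬E, ∀r.∃r.¬B}
2. Hence ∀r.F ⊑ ¬D: not entailed.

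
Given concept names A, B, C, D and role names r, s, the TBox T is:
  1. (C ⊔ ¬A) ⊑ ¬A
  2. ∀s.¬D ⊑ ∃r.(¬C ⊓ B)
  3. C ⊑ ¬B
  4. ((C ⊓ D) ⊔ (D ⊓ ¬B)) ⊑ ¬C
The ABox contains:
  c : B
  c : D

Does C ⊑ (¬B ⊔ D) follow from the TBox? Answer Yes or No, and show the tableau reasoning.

Yes

1. C ⊑ (¬B ⊔ D)  ⇔  (C ⊓ (B ⊓ ¬D)) unsat w.r.t. T
   all branches close; clash {B, ¬B} at x₀
2. Hence C ⊑ (¬B ⊔ D): entailed.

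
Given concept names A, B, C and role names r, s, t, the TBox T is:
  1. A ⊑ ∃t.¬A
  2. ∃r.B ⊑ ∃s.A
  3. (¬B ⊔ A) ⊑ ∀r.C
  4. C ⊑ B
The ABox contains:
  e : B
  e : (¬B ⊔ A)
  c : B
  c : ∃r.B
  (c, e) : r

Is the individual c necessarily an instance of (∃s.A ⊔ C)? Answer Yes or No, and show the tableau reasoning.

Yes

1. c : (∃s.A ⊔ C)?  L(c) = {B, ∃r.B} ∪ {(∀s.¬A ⊓ ¬C)}
   clash {A, ¬A} at an ∃-successor — c ∈ (∃s.A ⊔ C)
2. Hence c : (∃s.A ⊔ C): entailed.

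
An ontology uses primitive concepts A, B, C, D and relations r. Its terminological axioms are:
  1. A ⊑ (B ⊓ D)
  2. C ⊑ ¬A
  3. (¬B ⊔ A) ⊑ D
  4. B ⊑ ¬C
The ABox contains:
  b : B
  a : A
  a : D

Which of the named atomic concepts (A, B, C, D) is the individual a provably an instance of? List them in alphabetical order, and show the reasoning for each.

{A, B, D}

1. a : A?  L(a) = {A, D} ∪ {¬A}
   clash {A, ¬A} at a — a ∈ A
2. a : B?  L(a) = {A, D} ∪ {¬B}
   clash {B, ¬B} at a — a ∈ B
3. a : C?  L(a) = {A, D} ∪ {¬C}
   apply at a: A⊑(B ⊓ D)
   open: L(a) ⊇ {A, B, D, ¬C} — a ∉ C possible
4. a : D?  L(a) = {A, D} ∪ {¬D}
   clash {D, ¬D} at a — a ∈ D
5. Entailed for a: {A, B, D}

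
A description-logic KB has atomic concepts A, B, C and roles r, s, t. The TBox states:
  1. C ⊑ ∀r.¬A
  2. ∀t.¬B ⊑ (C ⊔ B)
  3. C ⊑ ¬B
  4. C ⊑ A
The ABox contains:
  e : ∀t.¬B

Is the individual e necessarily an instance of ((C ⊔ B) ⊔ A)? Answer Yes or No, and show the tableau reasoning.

1. e : ((C ⊔ B) ⊔ A)?  L(e) = {∀t.¬B} ∪ {((¬C ⊓ ¬B) ⊓ ¬A)}
   clash {B, ¬B} at e — e ∈ ((C ⊔ B) ⊔ A)
2. Hence e : ((C ⊔ B) ⊔ A): entailed.

Yes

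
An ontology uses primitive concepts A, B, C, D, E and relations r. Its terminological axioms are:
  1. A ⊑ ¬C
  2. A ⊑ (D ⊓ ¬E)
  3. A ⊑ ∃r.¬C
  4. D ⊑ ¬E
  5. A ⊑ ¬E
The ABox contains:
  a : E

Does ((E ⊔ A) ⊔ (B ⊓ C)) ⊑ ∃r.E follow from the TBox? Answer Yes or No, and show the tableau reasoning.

1. ((E ⊔ A) ⊔ (B ⊓ C)) ⊑ ∃r.E  ⇔  (((E ⊔ A) ⊔ (B ⊓ C)) ⊓ ∀r.¬E) unsat w.r.t. T
   open: L(x₀) ⊇ {E, ¬A, ¬D, ∀r.¬E}
2. Hence ((E ⊔ A) ⊔ (B ⊓ C)) ⊑ ∃r.E: not entailed.

No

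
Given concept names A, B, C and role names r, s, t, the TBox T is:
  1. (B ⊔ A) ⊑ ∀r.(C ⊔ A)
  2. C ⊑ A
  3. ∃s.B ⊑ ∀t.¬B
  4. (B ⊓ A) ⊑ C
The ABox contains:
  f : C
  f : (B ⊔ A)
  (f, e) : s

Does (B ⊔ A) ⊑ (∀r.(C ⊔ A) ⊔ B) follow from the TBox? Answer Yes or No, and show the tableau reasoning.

1. (B ⊔ A) ⊑ (∀r.(C ⊔ A) ⊔ B)  ⇔  ((B ⊔ A) ⊓ (∃r.(¬C ⊓ ¬A) ⊓ ¬B)) unsat w.r.t. T
   all branches close; clash {A, ¬A} at an ∃-successor
2. Hence (B ⊔ A) ⊑ (∀r.(C ⊔ A) ⊔ B): entailed.

Yes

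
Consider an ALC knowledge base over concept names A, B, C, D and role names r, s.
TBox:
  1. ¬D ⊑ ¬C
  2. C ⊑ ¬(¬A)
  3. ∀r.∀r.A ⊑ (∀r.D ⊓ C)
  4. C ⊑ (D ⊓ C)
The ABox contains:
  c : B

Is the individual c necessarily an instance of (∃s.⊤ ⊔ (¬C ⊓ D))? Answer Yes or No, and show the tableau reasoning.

No

1. c : (∃s.⊤ ⊔ (¬C ⊓ D))?  L(c) = {B} ∪ {(∀s.⊥ ⊓ (C ⊔ ¬D))}
   open: L(c) ⊇ {A, B, C, D, ∀s.⊥, …} (+ ∃-successors) — c ∉ (∃s.⊤ ⊔ (¬C ⊓ D)) possible
2. Hence c : (∃s.⊤ ⊔ (¬C ⊓ D)): not entailed.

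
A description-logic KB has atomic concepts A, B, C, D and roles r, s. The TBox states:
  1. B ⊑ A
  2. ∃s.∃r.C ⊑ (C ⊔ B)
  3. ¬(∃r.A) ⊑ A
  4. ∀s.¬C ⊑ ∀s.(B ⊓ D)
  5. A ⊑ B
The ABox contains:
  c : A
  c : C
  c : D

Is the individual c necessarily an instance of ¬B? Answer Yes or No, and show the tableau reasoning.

1. c : ¬B?  L(c) = {A, C, D} ∪ {B}
   open: L(c) ⊇ {A, B, C, D, ∀s.∀r.¬C, …} (+ ∃-successors) — c ∉ ¬B possible
2. Hence c : ¬B: not entailed.

No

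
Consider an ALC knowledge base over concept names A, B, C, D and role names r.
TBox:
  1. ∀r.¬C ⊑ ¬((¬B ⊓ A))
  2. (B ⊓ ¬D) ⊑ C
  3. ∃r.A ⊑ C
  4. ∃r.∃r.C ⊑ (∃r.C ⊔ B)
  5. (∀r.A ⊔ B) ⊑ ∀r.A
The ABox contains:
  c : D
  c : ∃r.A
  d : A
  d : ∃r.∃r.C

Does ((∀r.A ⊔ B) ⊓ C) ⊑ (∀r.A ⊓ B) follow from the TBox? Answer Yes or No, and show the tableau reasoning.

1. ((∀r.A ⊔ B) ⊓ C) ⊑ (∀r.A ⊓ B)  ⇔  (((∀r.A ⊔ B) ⊓ C) ⊓ (∃r.¬A ⊔ ¬B)) unsat w.r.t. T
   apply at x₀: (∀r.A ⊔ B)⊑∀r.A
   open: L(x₀) ⊇ {C, ¬B, ∀r.A, ∀r.∀r.¬C, ∃r.C} (+ ∃-successors)
2. Hence ((∀r.A ⊔ B) ⊓ C) ⊑ (∀r.A ⊓ B): not entailed.

No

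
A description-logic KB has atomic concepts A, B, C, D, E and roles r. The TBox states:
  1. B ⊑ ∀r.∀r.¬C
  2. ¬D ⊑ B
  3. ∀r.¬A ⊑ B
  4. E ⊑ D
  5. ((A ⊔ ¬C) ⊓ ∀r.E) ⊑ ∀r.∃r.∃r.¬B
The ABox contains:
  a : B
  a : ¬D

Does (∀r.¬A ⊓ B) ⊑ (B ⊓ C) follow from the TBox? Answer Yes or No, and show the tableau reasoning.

No

1. (∀r.¬A ⊓ B) ⊑ (B ⊓ C)  ⇔  ((∀r.¬A ⊓ B) ⊓ (¬B ⊔ ¬C)) unsat w.r.t. T
   apply at x₀: B⊑∀r.∀r.¬C
   open: L(x₀) ⊇ {B, ¬C, ¬E, ∀r.¬A, ∀r.∀r.¬C, …} (+ ∃-successors)
2. Hence (∀r.¬A ⊓ B) ⊑ (B ⊓ C): not entailed.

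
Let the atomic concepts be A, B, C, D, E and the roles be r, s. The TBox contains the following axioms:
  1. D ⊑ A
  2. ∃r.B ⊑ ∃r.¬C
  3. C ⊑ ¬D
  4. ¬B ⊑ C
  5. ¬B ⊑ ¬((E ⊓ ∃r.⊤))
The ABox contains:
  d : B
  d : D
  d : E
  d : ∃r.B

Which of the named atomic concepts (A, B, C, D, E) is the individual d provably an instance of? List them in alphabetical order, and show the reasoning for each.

{A, B, D, E}

1. d : A?  L(d) = {B, D, E, ∃r.B} ∪ {¬A}
   clash {D, ¬D} at d — d ∈ A
2. d : B?  L(d) = {B, D, E, ∃r.B} ∪ {¬B}
   clash {B, ¬B} at d — d ∈ B
3. d : C?  L(d) = {B, D, E, ∃r.B} ∪ {¬C}
   apply at d: D⊑A; ∃r.B⊑∃r.¬C
   open: L(d) ⊇ {A, B, D, E, ¬C, …} (+ ∃-successors) — d ∉ C possible
4. d : D?  L(d) = {B, D, E, ∃r.B} ∪ {¬D}
   clash {D, ¬D} at d — d ∈ D
5. d : E?  L(d) = {B, D, E, ∃r.B} ∪ {¬E}
   clash {E, ¬E} at d — d ∈ E
6. Entailed for d: {A, B, D, E}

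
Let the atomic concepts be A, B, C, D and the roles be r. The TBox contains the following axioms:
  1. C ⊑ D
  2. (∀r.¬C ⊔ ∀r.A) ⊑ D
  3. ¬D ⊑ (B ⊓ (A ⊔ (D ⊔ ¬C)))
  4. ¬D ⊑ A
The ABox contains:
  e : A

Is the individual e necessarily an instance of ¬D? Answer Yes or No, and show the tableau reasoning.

No

1. e : ¬D?  L(e) = {A} ∪ {D}
   open: L(e) ⊇ {A, D} — e ∉ ¬D possible
2. Hence e : ¬D: not entailed.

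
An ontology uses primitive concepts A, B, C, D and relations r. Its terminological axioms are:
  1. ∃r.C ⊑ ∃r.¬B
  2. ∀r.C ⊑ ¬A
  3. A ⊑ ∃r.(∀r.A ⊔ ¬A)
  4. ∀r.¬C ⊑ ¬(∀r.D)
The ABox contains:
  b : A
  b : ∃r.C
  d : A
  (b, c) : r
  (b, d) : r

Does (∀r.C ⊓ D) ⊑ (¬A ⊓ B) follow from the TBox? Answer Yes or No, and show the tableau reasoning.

1. (∀r.C ⊓ D) ⊑ (¬A ⊓ B)  ⇔  ((∀r.C ⊓ D) ⊓ (A ⊔ ¬B)) unsat w.r.t. T
   apply at x₀: ∀r.C⊑¬A
   open: L(x₀) ⊇ {D, ¬A, ¬B, ∀r.C, ∃r.C, …} (+ ∃-successors)
2. Hence (∀r.C ⊓ D) ⊑ (¬A ⊓ B): not entailed.

No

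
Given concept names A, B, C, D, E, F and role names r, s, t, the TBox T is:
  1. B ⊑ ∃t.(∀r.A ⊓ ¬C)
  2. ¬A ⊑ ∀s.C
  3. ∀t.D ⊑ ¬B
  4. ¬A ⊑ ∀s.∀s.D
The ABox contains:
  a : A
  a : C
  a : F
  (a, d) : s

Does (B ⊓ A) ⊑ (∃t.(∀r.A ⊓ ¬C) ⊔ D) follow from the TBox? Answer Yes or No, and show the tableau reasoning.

1. (B ⊓ A) ⊑ (∃t.(∀r.A ⊓ ¬C) ⊔ D)  ⇔  ((B ⊓ A) ⊓ (∀t.(∃r.¬A ⊔ C) ⊓ ¬D)) unsat w.r.t. T
   all branches close; clash {B, ¬B} at x₀
2. Hence (B ⊓ A) ⊑ (∃t.(∀r.A ⊓ ¬C) ⊔ D): entailed.

Yes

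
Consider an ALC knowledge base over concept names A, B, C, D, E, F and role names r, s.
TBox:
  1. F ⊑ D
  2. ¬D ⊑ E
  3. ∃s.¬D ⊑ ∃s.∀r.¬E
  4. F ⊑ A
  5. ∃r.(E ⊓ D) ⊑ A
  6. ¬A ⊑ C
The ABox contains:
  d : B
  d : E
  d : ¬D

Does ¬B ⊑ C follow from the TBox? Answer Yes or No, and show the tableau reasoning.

No

1. ¬B ⊑ C  ⇔  (¬B ⊓ ¬C) unsat w.r.t. T
   open: L(x₀) ⊇ {A, D, ¬B, ¬C, ∀s.D}
2. Hence ¬B ⊑ C: not entailed.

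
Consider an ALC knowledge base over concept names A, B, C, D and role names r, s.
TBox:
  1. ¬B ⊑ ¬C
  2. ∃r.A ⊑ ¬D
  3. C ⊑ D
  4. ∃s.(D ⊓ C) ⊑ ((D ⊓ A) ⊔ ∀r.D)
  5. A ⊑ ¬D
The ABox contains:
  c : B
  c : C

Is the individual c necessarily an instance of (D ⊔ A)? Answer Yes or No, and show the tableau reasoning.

Yes

1. c : (D ⊔ A)?  L(c) = {B, C} ∪ {(¬D ⊓ ¬A)}
   clash {D, ¬D} at c — c ∈ (D ⊔ A)
2. Hence c : (D ⊔ A): entailed.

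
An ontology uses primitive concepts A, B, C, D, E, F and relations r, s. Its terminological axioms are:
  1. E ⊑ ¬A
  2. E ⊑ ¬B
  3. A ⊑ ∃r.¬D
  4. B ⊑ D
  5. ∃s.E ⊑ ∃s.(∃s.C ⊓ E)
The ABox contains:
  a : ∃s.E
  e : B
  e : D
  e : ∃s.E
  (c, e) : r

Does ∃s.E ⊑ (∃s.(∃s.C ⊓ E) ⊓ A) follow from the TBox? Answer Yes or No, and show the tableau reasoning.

1. ∃s.E ⊑ (∃s.(∃s.C ⊓ E) ⊓ A)  ⇔  (∃s.E ⊓ (∀s.(∀s.¬C ⊔ ¬E) ⊔ ¬A)) unsat w.r.t. T
   apply at x₀: ∃s.E⊑∃s.(∃s.C ⊓ E)
   open: L(x₀) ⊇ {¬A, ¬B, ¬E, ∃s.(∃s.C ⊓ E), ∃s.E} (+ ∃-successors)
2. Hence ∃s.E ⊑ (∃s.(∃s.C ⊓ E) ⊓ A): not entailed.

No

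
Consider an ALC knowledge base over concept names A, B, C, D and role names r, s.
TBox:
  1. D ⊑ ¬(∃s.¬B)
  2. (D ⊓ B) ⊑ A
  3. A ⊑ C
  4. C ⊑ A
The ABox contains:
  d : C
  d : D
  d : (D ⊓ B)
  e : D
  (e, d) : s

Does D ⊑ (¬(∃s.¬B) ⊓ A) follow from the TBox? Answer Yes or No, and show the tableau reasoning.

No

1. D ⊑ (¬(∃s.¬B) ⊓ A)  ⇔  (D ⊓ (∃s.¬B ⊔ ¬A)) unsat w.r.t. T
   apply at x₀: D⊑¬(∃s.¬B)
   open: L(x₀) ⊇ {D, ¬A, ¬B, ¬C, ∀s.B}
2. Hence D ⊑ (¬(∃s.¬B) ⊓ A): not entailed.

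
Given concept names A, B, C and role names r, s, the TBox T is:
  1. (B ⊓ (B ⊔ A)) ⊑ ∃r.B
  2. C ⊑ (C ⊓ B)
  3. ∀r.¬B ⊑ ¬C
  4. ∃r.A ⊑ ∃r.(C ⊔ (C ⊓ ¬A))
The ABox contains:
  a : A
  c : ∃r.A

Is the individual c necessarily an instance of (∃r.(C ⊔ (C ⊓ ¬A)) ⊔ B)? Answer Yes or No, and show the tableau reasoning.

Yes

1. c : (∃r.(C ⊔ (C ⊓ ¬A)) ⊔ B)?  L(c) = {∃r.A} ∪ {(∀r.(¬C ⊓ (¬C ⊔ A)) ⊓ ¬B)}
   clash {B, ¬B} at c — c ∈ (∃r.(C ⊔ (C ⊓ ¬A)) ⊔ B)
2. Hence c : (∃r.(C ⊔ (C ⊓ ¬A)) ⊔ B): entailed.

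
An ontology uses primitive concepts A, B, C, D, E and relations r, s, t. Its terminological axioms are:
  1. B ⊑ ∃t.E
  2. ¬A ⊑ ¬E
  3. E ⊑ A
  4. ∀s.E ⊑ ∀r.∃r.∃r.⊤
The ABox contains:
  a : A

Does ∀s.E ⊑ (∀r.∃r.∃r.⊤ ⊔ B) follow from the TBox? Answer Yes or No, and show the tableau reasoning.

Yes

1. ∀s.E ⊑ (∀r.∃r.∃r.⊤ ⊔ B)  ⇔  (∀s.E ⊓ (∃r.∀r.∀r.⊥ ⊓ ¬B)) unsat w.r.t. T
   all branches close; clash ⊥ at an ∃-successor
2. Hence ∀s.E ⊑ (∀r.∃r.∃r.⊤ ⊔ B): entailed.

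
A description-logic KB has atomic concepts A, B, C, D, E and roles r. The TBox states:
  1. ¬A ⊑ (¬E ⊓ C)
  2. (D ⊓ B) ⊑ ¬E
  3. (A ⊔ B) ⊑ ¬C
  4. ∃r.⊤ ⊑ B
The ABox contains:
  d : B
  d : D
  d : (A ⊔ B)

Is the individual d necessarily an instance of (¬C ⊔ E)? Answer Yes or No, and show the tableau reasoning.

1. d : (¬C ⊔ E)?  L(d) = {B, D, (A ⊔ B)} ∪ {(C ⊓ ¬E)}
   clash {C, ¬C} at d — d ∈ (¬C ⊔ E)
2. Hence d : (¬C ⊔ E): entailed.

Yes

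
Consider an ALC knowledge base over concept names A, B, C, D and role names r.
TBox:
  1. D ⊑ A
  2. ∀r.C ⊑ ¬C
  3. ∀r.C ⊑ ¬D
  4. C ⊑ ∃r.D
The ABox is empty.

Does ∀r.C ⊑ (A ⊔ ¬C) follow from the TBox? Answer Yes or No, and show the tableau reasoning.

1. ∀r.C ⊑ (A ⊔ ¬C)  ⇔  (∀r.C ⊓ (¬A ⊓ C)) unsat w.r.t. T
   all branches close; clash {A, ¬A} at x₀
2. Hence ∀r.C ⊑ (A ⊔ ¬C): entailed.

Yes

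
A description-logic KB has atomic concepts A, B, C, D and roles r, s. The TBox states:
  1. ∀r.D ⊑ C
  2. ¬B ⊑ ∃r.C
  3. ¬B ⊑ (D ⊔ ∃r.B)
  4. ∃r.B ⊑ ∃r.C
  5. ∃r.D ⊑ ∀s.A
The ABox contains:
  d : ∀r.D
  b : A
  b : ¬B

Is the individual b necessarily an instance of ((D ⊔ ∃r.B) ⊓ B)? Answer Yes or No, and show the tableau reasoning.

1. b : ((D ⊔ ∃r.B) ⊓ B)?  L(b) = {A, ¬B} ∪ {((¬D ⊓ ∀r.¬B) ⊔ ¬B)}
   apply at b: ¬B⊑∃r.C; ¬B⊑(D ⊔ ∃r.B)
   open: L(b) ⊇ {A, D, ¬B, ∀r.¬D, ∃r.C, …} (+ ∃-successors) — b ∉ ((D ⊔ ∃r.B) ⊓ B) possible
2. Hence b : ((D ⊔ ∃r.B) ⊓ B): not entailed.

No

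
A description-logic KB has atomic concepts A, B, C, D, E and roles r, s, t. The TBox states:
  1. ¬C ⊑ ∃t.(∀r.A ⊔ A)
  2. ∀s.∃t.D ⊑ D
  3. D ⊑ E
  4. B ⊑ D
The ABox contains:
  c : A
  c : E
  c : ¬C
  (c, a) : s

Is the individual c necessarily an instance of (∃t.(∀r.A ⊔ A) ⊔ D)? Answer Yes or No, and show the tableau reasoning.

1. c : (∃t.(∀r.A ⊔ A) ⊔ D)?  L(c) = {A, E, ¬C} ∪ {(∀t.(∃r.¬A ⊓ ¬A) ⊓ ¬D)}
   clash {D, ¬D} at c — c ∈ (∃t.(∀r.A ⊔ A) ⊔ D)
2. Hence c : (∃t.(∀r.A ⊔ A) ⊔ D): entailed.

Yes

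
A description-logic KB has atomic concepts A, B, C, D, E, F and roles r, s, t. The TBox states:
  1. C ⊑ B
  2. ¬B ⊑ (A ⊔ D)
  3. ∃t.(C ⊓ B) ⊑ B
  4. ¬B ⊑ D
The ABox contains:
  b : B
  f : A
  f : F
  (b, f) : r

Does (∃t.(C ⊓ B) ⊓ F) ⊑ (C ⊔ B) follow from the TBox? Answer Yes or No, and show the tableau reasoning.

1. (∃t.(C ⊓ B) ⊓ F) ⊑ (C ⊔ B)  ⇔  ((∃t.(C ⊓ B) ⊓ F) ⊓ (¬C ⊓ ¬B)) unsat w.r.t. T
   all branches close; clash {B, ¬B} at x₀
2. Hence (∃t.(C ⊓ B) ⊓ F) ⊑ (C ⊔ B): entailed.

Yes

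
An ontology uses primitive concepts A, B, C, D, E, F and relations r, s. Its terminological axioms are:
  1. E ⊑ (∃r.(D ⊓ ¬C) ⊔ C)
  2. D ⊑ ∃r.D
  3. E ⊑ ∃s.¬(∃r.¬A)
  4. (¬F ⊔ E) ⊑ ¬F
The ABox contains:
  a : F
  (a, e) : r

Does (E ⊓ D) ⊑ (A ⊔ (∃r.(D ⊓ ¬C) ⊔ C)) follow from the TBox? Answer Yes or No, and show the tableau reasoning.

Yes

1. (E ⊓ D) ⊑ (A ⊔ (∃r.(D ⊓ ¬C) ⊔ C))  ⇔  ((E ⊓ D) ⊓ (¬A ⊓ (∀r.(¬D ⊔ C) ⊓ ¬C))) unsat w.r.t. T
   all branches close; clash {C, ¬C} at x₀
2. Hence (E ⊓ D) ⊑ (A ⊔ (∃r.(D ⊓ ¬C) ⊔ C)): entailed.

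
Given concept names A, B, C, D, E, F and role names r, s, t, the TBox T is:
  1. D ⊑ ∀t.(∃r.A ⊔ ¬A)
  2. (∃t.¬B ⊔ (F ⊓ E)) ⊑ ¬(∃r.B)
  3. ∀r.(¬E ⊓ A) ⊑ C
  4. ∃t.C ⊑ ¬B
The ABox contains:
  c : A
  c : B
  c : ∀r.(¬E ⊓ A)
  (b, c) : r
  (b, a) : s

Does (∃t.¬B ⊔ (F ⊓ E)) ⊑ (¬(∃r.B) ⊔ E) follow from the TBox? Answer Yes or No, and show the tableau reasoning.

Yes

1. (∃t.¬B ⊔ (F ⊓ E)) ⊑ (¬(∃r.B) ⊔ E)  ⇔  ((∃t.¬B ⊔ (F ⊓ E)) ⊓ (∃r.B ⊓ ¬E)) unsat w.r.t. T
   all branches close; clash {E, ¬E} at x₀
2. Hence (∃t.¬B ⊔ (F ⊓ E)) ⊑ (¬(∃r.B) ⊔ E): entailed.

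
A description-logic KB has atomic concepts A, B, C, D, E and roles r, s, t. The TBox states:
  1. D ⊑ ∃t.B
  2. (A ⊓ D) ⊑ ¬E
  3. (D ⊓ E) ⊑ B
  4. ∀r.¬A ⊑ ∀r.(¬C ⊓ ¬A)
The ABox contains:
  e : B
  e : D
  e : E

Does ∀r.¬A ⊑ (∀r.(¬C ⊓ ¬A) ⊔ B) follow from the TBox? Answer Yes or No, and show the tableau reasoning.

Yes

1. ∀r.¬A ⊑ (∀r.(¬C ⊓ ¬A) ⊔ B)  ⇔  (∀r.¬A ⊓ (∃r.(C ⊔ A) ⊓ ¬B)) unsat w.r.t. T
   all branches close; clash {B, ¬B} at x₀
2. Hence ∀r.¬A ⊑ (∀r.(¬C ⊓ ¬A) ⊔ B): entailed.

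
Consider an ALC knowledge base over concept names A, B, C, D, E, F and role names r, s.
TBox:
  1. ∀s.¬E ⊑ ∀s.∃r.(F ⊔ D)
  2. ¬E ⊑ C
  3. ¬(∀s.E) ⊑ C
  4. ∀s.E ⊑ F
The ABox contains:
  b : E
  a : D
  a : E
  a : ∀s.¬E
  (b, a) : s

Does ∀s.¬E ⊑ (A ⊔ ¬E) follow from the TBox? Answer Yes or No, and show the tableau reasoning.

1. ∀s.¬E ⊑ (A ⊔ ¬E)  ⇔  (∀s.¬E ⊓ (¬A ⊓ E)) unsat w.r.t. T
   apply at x₀: ∀s.¬E⊑∀s.∃r.(F ⊔ D)
   open: L(x₀) ⊇ {E, F, ¬A, ∀s.E, ∀s.¬E, …}
2. Hence ∀s.¬E ⊑ (A ⊔ ¬E): not entailed.

No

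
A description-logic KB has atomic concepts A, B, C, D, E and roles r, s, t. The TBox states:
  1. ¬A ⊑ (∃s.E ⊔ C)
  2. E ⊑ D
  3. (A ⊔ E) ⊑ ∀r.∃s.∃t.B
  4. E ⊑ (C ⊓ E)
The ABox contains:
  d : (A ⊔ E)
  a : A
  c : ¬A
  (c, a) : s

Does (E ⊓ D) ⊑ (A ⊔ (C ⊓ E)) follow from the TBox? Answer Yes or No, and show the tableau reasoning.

Yes

1. (E ⊓ D) ⊑ (A ⊔ (C ⊓ E))  ⇔  ((E ⊓ D) ⊓ (¬A ⊓ (¬C ⊔ ¬E))) unsat w.r.t. T
   all branches close; clash {E, ¬E} at x₀
2. Hence (E ⊓ D) ⊑ (A ⊔ (C ⊓ E)): entailed.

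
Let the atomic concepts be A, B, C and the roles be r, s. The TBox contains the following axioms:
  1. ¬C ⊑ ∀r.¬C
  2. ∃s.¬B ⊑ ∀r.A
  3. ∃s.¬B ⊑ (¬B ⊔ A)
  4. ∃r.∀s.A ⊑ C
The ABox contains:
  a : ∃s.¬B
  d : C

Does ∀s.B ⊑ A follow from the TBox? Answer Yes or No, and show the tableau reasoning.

No

1. ∀s.B ⊑ A  ⇔  (∀s.B ⊓ ¬A) unsat w.r.t. T
   open: L(x₀) ⊇ {C, ¬A, ∀s.B}
2. Hence ∀s.B ⊑ A: not entailed.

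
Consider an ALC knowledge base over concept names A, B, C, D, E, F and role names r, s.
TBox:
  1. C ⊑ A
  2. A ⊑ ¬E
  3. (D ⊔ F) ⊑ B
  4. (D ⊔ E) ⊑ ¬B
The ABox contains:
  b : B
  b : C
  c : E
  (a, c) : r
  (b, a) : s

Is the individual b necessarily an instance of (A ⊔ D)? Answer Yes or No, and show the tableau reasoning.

1. b : (A ⊔ D)?  L(b) = {B, C} ∪ {(¬A ⊓ ¬D)}
   clash {A, ¬A} at b — b ∈ (A ⊔ D)
2. Hence b : (A ⊔ D): entailed.

Yes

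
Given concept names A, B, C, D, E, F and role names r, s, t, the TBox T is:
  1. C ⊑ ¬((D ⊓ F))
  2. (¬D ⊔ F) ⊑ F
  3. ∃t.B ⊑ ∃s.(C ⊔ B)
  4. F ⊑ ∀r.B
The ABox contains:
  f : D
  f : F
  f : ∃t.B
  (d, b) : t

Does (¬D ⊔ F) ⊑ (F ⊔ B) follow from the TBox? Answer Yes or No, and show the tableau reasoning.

1. (¬D ⊔ F) ⊑ (F ⊔ B)  ⇔  ((¬D ⊔ F) ⊓ (¬F ⊓ ¬B)) unsat w.r.t. T
   all branches close; clash {F, ¬F} at x₀
2. Hence (¬D ⊔ F) ⊑ (F ⊔ B): entailed.

Yes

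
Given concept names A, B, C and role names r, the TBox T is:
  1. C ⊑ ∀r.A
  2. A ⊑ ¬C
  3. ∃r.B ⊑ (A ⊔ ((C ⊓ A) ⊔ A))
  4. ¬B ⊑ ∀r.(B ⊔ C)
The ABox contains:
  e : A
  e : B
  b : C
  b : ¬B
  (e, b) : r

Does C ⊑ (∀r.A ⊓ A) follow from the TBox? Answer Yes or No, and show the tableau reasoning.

1. C ⊑ (∀r.A ⊓ A)  ⇔  (C ⊓ (∃r.¬A ⊔ ¬A)) unsat w.r.t. T
   apply at x₀: C⊑∀r.A
   open: L(x₀) ⊇ {B, C, ¬A, ∀r.A, ∀r.¬B}
2. Hence C ⊑ (∀r.A ⊓ A): not entailed.

No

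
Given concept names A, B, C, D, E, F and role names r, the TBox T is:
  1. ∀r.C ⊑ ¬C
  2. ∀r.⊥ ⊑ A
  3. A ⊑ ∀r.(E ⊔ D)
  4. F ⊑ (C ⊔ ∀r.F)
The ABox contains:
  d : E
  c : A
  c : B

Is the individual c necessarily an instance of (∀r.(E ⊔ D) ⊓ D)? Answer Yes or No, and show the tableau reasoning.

No

1. c : (∀r.(E ⊔ D) ⊓ D)?  L(c) = {A, B} ∪ {(∃r.(¬E ⊓ ¬D) ⊔ ¬D)}
   apply at c: A⊑∀r.(E ⊔ D)
   open: L(c) ⊇ {A, B, ¬D, ¬F, ∀r.(E ⊔ D), …} (+ ∃-successors) — c ∉ (∀r.(E ⊔ D) ⊓ D) possible
2. Hence c : (∀r.(E ⊔ D) ⊓ D): not entailed.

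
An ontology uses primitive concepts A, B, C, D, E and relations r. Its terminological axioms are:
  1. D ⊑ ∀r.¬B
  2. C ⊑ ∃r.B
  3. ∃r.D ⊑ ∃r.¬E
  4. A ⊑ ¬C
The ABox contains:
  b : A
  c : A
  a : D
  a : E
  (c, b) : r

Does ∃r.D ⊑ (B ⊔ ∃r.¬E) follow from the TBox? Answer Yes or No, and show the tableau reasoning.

Yes

1. ∃r.D ⊑ (B ⊔ ∃r.¬E)  ⇔  (∃r.D ⊓ (¬B ⊓ ∀r.E)) unsat w.r.t. T
   all branches close; clash {E, ¬E} at an ∃-successor
2. Hence ∃r.D ⊑ (B ⊔ ∃r.¬E): entailed.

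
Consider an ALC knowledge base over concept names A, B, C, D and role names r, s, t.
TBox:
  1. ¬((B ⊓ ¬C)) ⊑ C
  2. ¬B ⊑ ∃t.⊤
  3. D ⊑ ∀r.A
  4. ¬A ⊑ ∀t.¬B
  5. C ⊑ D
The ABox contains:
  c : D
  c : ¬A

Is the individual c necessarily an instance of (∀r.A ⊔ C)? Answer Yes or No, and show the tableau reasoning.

1. c : (∀r.A ⊔ C)?  L(c) = {D, ¬A} ∪ {(∃r.¬A ⊓ ¬C)}
   clash {C, ¬C} at c — c ∈ (∀r.A ⊔ C)
2. Hence c : (∀r.A ⊔ C): entailed.

Yes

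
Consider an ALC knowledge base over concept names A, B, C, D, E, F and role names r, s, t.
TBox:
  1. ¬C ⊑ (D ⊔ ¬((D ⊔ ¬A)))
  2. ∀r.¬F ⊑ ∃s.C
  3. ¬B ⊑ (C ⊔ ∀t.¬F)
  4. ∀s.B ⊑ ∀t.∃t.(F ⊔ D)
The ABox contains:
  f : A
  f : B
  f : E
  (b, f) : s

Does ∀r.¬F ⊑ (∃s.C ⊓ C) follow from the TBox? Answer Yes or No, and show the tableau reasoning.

No

1. ∀r.¬F ⊑ (∃s.C ⊓ C)  ⇔  (∀r.¬F ⊓ (∀s.¬C ⊔ ¬C)) unsat w.r.t. T
   apply at x₀: ∀r.¬F⊑∃s.C
   open: L(x₀) ⊇ {B, D, ¬C, ∀r.¬F, ∃s.C, …} (+ ∃-successors)
2. Hence ∀r.¬F ⊑ (∃s.C ⊓ C): not entailed.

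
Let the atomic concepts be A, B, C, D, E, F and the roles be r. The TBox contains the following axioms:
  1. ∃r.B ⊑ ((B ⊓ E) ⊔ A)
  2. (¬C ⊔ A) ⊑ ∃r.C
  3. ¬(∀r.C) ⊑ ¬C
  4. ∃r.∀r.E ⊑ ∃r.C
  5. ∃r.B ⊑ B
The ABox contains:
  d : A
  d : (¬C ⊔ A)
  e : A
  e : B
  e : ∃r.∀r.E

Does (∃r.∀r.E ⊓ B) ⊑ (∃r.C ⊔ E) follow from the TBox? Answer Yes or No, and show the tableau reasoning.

Yes

1. (∃r.∀r.E ⊓ B) ⊑ (∃r.C ⊔ E)  ⇔  ((∃r.∀r.E ⊓ B) ⊓ (∀r.¬C ⊓ ¬E)) unsat w.r.t. T
   all branches close; clash {C, ¬C} at an ∃-successor
2. Hence (∃r.∀r.E ⊓ B) ⊑ (∃r.C ⊔ E): entailed.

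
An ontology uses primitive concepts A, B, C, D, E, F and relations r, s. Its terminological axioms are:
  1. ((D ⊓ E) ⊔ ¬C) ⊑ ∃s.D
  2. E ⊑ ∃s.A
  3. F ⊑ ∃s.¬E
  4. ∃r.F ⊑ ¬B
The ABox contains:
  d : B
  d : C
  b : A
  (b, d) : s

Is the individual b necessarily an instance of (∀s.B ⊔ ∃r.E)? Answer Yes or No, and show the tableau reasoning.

No

1. b : (∀s.B ⊔ ∃r.E)?  L(b) = {A} ∪ {(∃s.¬B ⊓ ∀r.¬E)}
   open: L(b) ⊇ {A, C, ¬E, ¬F, ∀r.¬E, …} (+ ∃-successors) — b ∉ (∀s.B ⊔ ∃r.E) possible
2. Hence b : (∀s.B ⊔ ∃r.E): not entailed.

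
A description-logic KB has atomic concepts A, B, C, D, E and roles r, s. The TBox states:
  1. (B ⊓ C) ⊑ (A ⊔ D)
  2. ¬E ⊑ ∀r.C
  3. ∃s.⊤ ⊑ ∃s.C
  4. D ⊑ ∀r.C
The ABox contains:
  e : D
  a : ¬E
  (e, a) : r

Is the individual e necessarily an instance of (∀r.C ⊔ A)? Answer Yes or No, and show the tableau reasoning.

Yes

1. e : (∀r.C ⊔ A)?  L(e) = {D} ∪ {(∃r.¬C ⊓ ¬A)}
   clash {C, ¬C} at an ∃-successor — e ∈ (∀r.C ⊔ A)
2. Hence e : (∀r.C ⊔ A): entailed.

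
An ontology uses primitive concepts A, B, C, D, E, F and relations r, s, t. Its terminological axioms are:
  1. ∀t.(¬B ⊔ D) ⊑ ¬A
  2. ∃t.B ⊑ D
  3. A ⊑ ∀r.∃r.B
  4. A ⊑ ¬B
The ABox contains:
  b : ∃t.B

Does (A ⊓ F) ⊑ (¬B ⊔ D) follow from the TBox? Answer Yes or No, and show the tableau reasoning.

1. (A ⊓ F) ⊑ (¬B ⊔ D)  ⇔  ((A ⊓ F) ⊓ (B ⊓ ¬D)) unsat w.r.t. T
   all branches close; clash {B, ¬B} at x₀
2. Hence (A ⊓ F) ⊑ (¬B ⊔ D): entailed.

Yes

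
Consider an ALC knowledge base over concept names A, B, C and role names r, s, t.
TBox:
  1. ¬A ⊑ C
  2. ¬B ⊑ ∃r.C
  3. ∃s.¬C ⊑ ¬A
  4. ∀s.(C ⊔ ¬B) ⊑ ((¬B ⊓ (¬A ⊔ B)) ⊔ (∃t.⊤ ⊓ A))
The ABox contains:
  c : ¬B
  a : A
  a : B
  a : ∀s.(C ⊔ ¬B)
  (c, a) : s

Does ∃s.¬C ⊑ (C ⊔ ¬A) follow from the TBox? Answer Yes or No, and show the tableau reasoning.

Yes

1. ∃s.¬C ⊑ (C ⊔ ¬A)  ⇔  (∃s.¬C ⊓ (¬C ⊓ A)) unsat w.r.t. T
   all branches close; clash {A, ¬A} at x₀
2. Hence ∃s.¬C ⊑ (C ⊔ ¬A): entailed.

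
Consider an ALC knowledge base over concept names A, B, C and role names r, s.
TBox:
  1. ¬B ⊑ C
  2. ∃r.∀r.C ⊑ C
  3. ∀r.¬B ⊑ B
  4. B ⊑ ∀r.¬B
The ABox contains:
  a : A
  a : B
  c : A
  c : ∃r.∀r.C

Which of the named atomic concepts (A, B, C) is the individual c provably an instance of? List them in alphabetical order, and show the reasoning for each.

1. c : A?  L(c) = {A, ∃r.∀r.C} ∪ {¬A}
   clash {A, ¬A} at c — c ∈ A
2. c : B?  L(c) = {A, ∃r.∀r.C} ∪ {¬B}
   apply at c: ¬B⊑C; ∃r.∀r.C⊑C
   open: L(c) ⊇ {A, C, ¬B, ∃r.B, ∃r.∀r.C} (+ ∃-successors) — c ∉ B possible
3. c : C?  L(c) = {A, ∃r.∀r.C} ∪ {¬C}
   clash {C, ¬C} at c — c ∈ C
4. Entailed for c: {A, C}

{A, C}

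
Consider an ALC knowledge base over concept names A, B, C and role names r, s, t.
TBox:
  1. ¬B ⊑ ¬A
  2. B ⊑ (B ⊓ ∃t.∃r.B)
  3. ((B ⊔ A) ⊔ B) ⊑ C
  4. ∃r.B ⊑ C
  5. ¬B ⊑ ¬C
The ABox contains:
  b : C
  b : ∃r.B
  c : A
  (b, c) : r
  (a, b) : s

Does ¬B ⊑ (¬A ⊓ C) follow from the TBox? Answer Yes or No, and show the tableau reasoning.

1. ¬B ⊑ (¬A ⊓ C)  ⇔  (¬B ⊓ (A ⊔ ¬C)) unsat w.r.t. T
   apply at x₀: ¬B⊑¬A; ¬B⊑¬C
   open: L(x₀) ⊇ {¬A, ¬B, ¬C, ∀r.¬B}
2. Hence ¬B ⊑ (¬A ⊓ C): not entailed.

No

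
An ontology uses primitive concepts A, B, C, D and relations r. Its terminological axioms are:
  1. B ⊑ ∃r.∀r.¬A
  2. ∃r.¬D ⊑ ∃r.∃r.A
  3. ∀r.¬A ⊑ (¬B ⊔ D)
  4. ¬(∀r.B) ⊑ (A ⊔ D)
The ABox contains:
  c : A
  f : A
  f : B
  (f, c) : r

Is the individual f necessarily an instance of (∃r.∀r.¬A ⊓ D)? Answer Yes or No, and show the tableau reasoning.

No

1. f : (∃r.∀r.¬A ⊓ D)?  L(f) = {A, B} ∪ {(∀r.∃r.A ⊔ ¬D)}
   apply at f: B⊑∃r.∀r.¬A
   open: L(f) ⊇ {A, B, ¬D, ∀r.B, ∀r.D, …} (+ ∃-successors) — f ∉ (∃r.∀r.¬A ⊓ D) possible
2. Hence f : (∃r.∀r.¬A ⊓ D): not entailed.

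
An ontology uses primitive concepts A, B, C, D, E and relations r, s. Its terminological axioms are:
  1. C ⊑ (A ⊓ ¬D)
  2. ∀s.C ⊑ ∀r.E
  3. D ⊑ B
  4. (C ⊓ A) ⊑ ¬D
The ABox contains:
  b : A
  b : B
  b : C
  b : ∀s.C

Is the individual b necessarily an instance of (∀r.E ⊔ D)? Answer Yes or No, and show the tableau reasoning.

1. b : (∀r.E ⊔ D)?  L(b) = {A, B, C, ∀s.C} ∪ {(∃r.¬E ⊓ ¬D)}
   clash {E, ¬E} at an ∃-successor — b ∈ (∀r.E ⊔ D)
2. Hence b : (∀r.E ⊔ D): entailed.

Yes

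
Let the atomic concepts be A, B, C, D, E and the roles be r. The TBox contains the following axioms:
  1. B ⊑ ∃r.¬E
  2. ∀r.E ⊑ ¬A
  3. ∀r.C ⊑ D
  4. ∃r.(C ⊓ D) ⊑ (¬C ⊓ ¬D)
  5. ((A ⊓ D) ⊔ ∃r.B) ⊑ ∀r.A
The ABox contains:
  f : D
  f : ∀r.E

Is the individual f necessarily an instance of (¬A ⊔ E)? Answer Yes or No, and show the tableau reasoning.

Yes

1. f : (¬A ⊔ E)?  L(f) = {D, ∀r.E} ∪ {(A ⊓ ¬E)}
   clash {D, ¬D} at f — f ∈ (¬A ⊔ E)
2. Hence f : (¬A ⊔ E): entailed.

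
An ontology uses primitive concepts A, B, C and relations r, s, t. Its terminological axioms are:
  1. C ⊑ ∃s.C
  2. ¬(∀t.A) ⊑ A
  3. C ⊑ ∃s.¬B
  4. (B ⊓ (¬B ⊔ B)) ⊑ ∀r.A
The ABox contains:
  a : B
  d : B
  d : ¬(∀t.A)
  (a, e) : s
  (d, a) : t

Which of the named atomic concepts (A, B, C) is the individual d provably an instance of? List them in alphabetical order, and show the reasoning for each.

1. d : A?  L(d) = {B, ¬(∀t.A)} ∪ {¬A}
   clash {A, ¬A} at d — d ∈ A
2. d : B?  L(d) = {B, ¬(∀t.A)} ∪ {¬B}
   clash {B, ¬B} at d — d ∈ B
3. d : C?  L(d) = {B, ¬(∀t.A)} ∪ {¬C}
   apply at d: ¬(∀t.A)⊑A
   open: L(d) ⊇ {A, B, ¬C, ∀r.A, ∃t.¬A} (+ ∃-successors) — d ∉ C possible
4. Entailed for d: {A, B}

{A, B}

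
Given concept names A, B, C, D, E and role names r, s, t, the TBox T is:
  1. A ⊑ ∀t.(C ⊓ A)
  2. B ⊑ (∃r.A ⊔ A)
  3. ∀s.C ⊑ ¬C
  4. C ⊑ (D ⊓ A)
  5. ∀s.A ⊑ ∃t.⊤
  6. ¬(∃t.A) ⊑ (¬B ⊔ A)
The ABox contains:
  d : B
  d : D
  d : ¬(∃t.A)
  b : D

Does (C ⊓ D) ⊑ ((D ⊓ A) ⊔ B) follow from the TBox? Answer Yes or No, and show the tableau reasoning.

Yes

1. (C ⊓ D) ⊑ ((D ⊓ A) ⊔ B)  ⇔  ((C ⊓ D) ⊓ ((¬D ⊔ ¬A) ⊓ ¬B)) unsat w.r.t. T
   all branches close; clash {A, ¬A} at x₀
2. Hence (C ⊓ D) ⊑ ((D ⊓ A) ⊔ B): entailed.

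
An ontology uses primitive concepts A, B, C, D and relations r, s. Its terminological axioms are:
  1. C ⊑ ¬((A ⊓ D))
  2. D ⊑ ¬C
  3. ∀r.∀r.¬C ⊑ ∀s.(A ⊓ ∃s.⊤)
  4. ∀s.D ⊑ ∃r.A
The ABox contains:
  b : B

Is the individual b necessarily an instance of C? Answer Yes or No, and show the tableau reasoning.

1. b : C?  L(b) = {B} ∪ {¬C}
   open: L(b) ⊇ {B, ¬C, ∃r.∃r.C, ∃s.¬D} (+ ∃-successors) — b ∉ C possible
2. Hence b : C: not entailed.

No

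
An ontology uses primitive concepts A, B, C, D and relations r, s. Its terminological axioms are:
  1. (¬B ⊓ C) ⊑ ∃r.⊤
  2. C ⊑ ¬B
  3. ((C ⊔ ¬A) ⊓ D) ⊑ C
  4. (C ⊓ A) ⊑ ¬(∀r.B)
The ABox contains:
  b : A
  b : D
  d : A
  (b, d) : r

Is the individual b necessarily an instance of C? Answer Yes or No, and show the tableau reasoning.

1. b : C?  L(b) = {A, D} ∪ {¬C}
   open: L(b) ⊇ {A, D, ¬C} — b ∉ C possible
2. Hence b : C: not entailed.

No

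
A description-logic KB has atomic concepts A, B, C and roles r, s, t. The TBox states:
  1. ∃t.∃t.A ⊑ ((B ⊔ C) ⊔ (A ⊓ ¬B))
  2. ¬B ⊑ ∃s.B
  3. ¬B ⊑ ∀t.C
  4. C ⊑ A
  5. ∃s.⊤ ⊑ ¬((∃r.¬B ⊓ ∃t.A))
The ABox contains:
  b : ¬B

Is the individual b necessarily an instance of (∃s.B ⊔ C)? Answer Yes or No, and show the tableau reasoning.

Yes

1. b : (∃s.B ⊔ C)?  L(b) = {¬B} ∪ {(∀s.¬B ⊓ ¬C)}
   clash {B, ¬B} at an ∃-successor — b ∈ (∃s.B ⊔ C)
2. Hence b : (∃s.B ⊔ C): entailed.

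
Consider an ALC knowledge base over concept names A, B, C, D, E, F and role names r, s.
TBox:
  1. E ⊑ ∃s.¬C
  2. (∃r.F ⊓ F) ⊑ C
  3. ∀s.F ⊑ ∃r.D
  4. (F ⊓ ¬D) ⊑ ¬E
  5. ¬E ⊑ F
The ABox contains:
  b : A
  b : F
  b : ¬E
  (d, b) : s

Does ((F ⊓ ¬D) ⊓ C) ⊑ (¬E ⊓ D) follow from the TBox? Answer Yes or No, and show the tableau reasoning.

No

1. ((F ⊓ ¬D) ⊓ C) ⊑ (¬E ⊓ D)  ⇔  (((F ⊓ ¬D) ⊓ C) ⊓ (E ⊔ ¬D)) unsat w.r.t. T
   apply at x₀: (F ⊓ ¬D)⊑¬E
   open: L(x₀) ⊇ {C, F, ¬D, ¬E, ∃s.¬F} (+ ∃-successors)
2. Hence ((F ⊓ ¬D) ⊓ C) ⊑ (¬E ⊓ D): not entailed.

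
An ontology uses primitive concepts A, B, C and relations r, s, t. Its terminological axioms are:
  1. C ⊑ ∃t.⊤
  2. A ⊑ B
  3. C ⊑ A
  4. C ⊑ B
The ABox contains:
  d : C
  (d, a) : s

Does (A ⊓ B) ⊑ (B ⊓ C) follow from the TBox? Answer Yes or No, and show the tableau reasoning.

No

1. (A ⊓ B) ⊑ (B ⊓ C)  ⇔  ((A ⊓ B) ⊓ (¬B ⊔ ¬C)) unsat w.r.t. T
   open: L(x₀) ⊇ {A, B, ¬C}
2. Hence (A ⊓ B) ⊑ (B ⊓ C): not entailed.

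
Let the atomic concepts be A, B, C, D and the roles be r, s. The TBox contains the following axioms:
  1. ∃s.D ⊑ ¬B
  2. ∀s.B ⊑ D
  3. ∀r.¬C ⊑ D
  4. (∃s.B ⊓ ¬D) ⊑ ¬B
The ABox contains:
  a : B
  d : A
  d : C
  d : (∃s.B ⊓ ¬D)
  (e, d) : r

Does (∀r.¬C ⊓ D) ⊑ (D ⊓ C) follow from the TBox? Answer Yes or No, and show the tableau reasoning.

1. (∀r.¬C ⊓ D) ⊑ (D ⊓ C)  ⇔  ((∀r.¬C ⊓ D) ⊓ (¬D ⊔ ¬C)) unsat w.r.t. T
   open: L(x₀) ⊇ {D, ¬C, ∀r.¬C, ∀s.¬D}
2. Hence (∀r.¬C ⊓ D) ⊑ (D ⊓ C): not entailed.

No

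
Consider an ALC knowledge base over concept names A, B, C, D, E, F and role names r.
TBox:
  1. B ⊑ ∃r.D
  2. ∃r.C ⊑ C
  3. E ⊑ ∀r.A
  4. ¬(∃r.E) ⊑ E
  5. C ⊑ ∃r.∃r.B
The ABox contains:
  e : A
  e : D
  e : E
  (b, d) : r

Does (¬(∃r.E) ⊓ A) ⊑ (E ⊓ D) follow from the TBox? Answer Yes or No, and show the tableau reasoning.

No

1. (¬(∃r.E) ⊓ A) ⊑ (E ⊓ D)  ⇔  ((∀r.¬E ⊓ A) ⊓ (¬E ⊔ ¬D)) unsat w.r.t. T
   apply at x₀: ¬(∃r.E)⊑E
   open: L(x₀) ⊇ {A, E, ¬B, ¬C, ¬D, …}
2. Hence (¬(∃r.E) ⊓ A) ⊑ (E ⊓ D): not entailed.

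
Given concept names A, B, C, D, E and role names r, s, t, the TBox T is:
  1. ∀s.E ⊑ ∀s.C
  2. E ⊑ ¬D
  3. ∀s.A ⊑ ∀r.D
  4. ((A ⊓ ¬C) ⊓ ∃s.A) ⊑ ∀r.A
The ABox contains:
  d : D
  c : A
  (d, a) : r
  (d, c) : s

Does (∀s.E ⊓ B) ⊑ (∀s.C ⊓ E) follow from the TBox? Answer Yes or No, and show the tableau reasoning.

No

1. (∀s.E ⊓ B) ⊑ (∀s.C ⊓ E)  ⇔  ((∀s.E ⊓ B) ⊓ (∃s.¬C ⊔ ¬E)) unsat w.r.t. T
   apply at x₀: ∀s.E⊑∀s.C
   open: L(x₀) ⊇ {B, ¬A, ¬E, ∀s.C, ∀s.E, …} (+ ∃-successors)
2. Hence (∀s.E ⊓ B) ⊑ (∀s.C ⊓ E): not entailed.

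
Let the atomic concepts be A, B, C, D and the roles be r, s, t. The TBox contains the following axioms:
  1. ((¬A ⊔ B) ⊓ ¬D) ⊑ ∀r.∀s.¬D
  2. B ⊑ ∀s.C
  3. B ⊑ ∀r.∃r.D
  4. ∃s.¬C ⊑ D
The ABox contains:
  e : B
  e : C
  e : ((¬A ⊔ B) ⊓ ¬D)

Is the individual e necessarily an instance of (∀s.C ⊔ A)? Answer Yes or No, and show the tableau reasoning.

Yes

1. e : (∀s.C ⊔ A)?  L(e) = {B, C, ((¬A ⊔ B) ⊓ ¬D)} ∪ {(∃s.¬C ⊓ ¬A)}
   clash {C, ¬C} at an ∃-successor — e ∈ (∀s.C ⊔ A)
2. Hence e : (∀s.C ⊔ A): entailed.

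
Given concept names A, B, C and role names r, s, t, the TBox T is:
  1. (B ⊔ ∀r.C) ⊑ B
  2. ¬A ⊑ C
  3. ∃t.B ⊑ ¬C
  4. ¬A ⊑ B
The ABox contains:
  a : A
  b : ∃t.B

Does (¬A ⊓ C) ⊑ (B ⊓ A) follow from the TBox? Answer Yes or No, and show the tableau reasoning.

No

1. (¬A ⊓ C) ⊑ (B ⊓ A)  ⇔  ((¬A ⊓ C) ⊓ (¬B ⊔ ¬A)) unsat w.r.t. T
   apply at x₀: ¬A⊑B
   open: L(x₀) ⊇ {B, C, ¬A, ∀t.¬B}
2. Hence (¬A ⊓ C) ⊑ (B ⊓ A): not entailed.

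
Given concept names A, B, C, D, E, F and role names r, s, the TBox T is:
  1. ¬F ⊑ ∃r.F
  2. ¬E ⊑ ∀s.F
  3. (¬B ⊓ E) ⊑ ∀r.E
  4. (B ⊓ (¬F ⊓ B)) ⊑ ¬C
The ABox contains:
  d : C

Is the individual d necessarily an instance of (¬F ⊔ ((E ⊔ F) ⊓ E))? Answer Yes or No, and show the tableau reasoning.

No

1. d : (¬F ⊔ ((E ⊔ F) ⊓ E))?  L(d) = {C} ∪ {(F ⊓ ((¬E ⊓ ¬F) ⊔ ¬E))}
   open: L(d) ⊇ {B, C, F, ¬E, ∀s.F} — d ∉ (¬F ⊔ ((E ⊔ F) ⊓ E)) possible
2. Hence d : (¬F ⊔ ((E ⊔ F) ⊓ E)): not entailed.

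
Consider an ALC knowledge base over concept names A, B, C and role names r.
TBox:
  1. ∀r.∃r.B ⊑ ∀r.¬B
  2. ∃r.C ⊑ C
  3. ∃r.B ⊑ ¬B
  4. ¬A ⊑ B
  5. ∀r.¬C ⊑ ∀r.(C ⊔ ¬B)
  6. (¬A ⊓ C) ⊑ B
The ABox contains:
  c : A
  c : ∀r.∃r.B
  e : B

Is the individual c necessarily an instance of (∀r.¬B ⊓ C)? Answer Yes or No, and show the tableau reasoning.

1. c : (∀r.¬B ⊓ C)?  L(c) = {A, ∀r.∃r.B} ∪ {(∃r.B ⊔ ¬C)}
   apply at c: ∀r.∃r.B⊑∀r.¬B
   open: L(c) ⊇ {A, ¬C, ∀r.(C ⊔ ¬B), ∀r.¬B, ∀r.¬C, …} — c ∉ (∀r.¬B ⊓ C) possible
2. Hence c : (∀r.¬B ⊓ C): not entailed.

No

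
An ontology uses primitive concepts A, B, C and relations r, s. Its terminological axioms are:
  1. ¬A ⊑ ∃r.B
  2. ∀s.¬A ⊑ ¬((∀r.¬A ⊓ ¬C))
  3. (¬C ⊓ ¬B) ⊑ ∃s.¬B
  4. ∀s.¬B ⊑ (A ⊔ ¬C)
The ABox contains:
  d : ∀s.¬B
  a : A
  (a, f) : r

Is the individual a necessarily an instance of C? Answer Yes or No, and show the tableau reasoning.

1. a : C?  L(a) = {A} ∪ {¬C}
   open: L(a) ⊇ {A, B, ¬C, ∃s.A, ∃s.B} (+ ∃-successors) — a ∉ C possible
2. Hence a : C: not entailed.

No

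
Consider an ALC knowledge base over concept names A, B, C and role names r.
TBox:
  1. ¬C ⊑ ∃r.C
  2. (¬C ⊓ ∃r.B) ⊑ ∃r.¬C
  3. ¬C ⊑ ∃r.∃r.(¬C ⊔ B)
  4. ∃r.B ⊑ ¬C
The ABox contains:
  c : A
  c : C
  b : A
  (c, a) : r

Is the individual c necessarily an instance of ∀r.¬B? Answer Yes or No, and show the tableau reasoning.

Yes

1. c : ∀r.¬B?  L(c) = {A, C} ∪ {∃r.B}
   clash {C, ¬C} at c — c ∈ ∀r.¬B
2. Hence c : ∀r.¬B: entailed.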